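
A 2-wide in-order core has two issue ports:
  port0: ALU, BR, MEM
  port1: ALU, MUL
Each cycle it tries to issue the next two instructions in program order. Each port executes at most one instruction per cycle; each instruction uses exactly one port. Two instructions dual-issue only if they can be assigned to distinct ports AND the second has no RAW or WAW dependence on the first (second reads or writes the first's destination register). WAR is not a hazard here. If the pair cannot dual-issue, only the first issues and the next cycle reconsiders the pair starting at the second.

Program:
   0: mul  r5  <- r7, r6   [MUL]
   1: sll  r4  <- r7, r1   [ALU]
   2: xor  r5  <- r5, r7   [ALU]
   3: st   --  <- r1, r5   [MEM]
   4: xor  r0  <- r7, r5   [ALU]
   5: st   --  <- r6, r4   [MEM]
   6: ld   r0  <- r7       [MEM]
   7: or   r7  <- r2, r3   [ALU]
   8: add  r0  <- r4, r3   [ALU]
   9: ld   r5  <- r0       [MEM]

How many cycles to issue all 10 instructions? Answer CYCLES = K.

CYCLES = 7

t=0 i0+i1:mul/sll ; pair
t=1 i2:xor ; RAW r5
t=2 i3+i4:st/xor ; pair
t=3 i5:st ; no-port MEM/MEM
t=4 i6+i7:ld/or ; pair
t=5 i8:add ; RAW r0
t=6 i9:ld ; tail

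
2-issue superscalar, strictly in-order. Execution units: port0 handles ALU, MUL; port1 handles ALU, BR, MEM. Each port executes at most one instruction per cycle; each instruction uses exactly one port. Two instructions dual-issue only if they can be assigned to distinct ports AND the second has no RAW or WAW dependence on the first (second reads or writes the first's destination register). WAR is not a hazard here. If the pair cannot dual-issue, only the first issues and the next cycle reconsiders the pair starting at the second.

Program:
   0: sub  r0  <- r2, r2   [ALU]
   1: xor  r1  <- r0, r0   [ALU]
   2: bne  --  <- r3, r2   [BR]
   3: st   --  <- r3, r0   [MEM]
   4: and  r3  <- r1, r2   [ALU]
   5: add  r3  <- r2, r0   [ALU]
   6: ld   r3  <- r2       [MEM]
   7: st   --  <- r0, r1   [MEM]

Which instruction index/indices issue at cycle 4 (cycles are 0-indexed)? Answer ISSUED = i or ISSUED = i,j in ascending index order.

[0] i0  sub  -- RAW r0
[1] i1&i2  xor;bne  -- dual
[2] i3&i4  st;and  -- dual
[3] i5  add  -- WAW r3
[4] i6  ld  -- no-port MEM/MEM
[5] i7  st  -- tail

ISSUED = 6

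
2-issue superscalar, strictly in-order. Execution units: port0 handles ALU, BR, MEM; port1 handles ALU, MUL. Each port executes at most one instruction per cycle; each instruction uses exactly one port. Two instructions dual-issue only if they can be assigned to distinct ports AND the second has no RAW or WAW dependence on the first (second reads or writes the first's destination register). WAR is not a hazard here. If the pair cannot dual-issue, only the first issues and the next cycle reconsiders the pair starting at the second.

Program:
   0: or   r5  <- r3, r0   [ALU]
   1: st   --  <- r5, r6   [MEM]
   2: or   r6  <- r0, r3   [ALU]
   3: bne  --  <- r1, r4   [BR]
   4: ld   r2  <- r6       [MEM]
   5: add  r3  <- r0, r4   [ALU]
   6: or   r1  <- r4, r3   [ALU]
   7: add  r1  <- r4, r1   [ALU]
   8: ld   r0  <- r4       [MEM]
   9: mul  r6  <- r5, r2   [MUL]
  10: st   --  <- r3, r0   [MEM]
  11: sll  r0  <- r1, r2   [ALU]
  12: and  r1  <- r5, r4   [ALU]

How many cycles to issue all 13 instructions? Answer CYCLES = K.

CYCLES = 8

c0: i0 or  RAW r5
c1: i1/i2 st or  pair
c2: i3 bne  no-port BR/MEM
c3: i4/i5 ld add  pair
c4: i6 or  RAW+WAW r1
c5: i7/i8 add ld  pair
c6: i9/i10 mul st  pair
c7: i11/i12 sll and  pair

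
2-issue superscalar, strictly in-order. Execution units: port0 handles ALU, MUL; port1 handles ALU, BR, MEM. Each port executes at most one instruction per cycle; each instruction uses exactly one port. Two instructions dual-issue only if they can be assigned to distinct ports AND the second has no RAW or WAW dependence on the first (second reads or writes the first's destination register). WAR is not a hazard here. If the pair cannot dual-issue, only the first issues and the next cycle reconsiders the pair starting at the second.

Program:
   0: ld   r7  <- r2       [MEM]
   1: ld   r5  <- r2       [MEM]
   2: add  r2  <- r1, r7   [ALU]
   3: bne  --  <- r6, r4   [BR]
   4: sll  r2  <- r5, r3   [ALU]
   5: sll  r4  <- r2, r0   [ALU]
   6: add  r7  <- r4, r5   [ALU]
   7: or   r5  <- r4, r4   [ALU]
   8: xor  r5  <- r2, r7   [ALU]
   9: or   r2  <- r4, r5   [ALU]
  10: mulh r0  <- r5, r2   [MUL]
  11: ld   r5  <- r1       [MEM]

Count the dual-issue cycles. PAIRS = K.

PAIRS = 4

0. ld @i0  | no-port MEM/MEM
1. ld add @i1,i2  | 2-wide
2. bne sll @i3,i4  | 2-wide
3. sll @i5  | RAW r4
4. add or @i6,i7  | 2-wide
5. xor @i8  | RAW r5
6. or @i9  | RAW r2
7. mulh ld @i10,i11  | 2-wide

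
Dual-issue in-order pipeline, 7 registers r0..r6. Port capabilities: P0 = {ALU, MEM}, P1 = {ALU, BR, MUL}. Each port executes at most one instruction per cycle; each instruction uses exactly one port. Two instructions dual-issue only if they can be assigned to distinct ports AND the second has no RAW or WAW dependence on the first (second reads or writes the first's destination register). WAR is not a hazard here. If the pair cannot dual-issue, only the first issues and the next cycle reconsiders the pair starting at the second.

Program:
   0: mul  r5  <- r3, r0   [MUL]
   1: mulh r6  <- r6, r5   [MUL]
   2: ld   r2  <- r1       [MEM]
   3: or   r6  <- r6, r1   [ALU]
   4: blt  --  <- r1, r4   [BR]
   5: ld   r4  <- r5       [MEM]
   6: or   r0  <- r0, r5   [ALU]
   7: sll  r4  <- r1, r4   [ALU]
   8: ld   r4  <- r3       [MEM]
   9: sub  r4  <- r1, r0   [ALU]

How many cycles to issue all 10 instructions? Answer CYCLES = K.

CYCLES = 7

c0: i0 mul.MUL  no-port MUL/MUL
c1: i1&i2 mulh.MUL+ld.MEM  pair
c2: i3&i4 or.ALU+blt.BR  pair
c3: i5&i6 ld.MEM+or.ALU  pair
c4: i7 sll.ALU  WAW r4
c5: i8 ld.MEM  WAW r4
c6: i9 sub.ALU  tail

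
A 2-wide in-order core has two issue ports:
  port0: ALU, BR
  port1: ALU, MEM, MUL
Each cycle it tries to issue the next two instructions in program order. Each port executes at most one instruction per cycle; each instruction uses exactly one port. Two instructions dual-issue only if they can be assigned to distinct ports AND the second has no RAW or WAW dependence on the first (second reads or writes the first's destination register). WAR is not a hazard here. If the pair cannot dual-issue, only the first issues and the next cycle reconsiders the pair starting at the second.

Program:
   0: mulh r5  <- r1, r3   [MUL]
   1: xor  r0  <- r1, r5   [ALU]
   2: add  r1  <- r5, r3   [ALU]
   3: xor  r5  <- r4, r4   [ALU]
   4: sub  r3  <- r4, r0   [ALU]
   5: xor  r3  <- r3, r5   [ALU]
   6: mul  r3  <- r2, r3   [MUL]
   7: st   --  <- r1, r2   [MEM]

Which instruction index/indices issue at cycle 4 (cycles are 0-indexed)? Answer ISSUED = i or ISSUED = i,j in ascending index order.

ISSUED = 6

#0 head=0: mulh.MUL i0 RAW r5
#1 head=1: xor.ALU/add.ALU i1+i2 dual
#2 head=3: xor.ALU/sub.ALU i3+i4 dual
#3 head=5: xor.ALU i5 RAW+WAW r3
#4 head=6: mul.MUL i6 no-port MUL/MEM
#5 head=7: st.MEM i7 tail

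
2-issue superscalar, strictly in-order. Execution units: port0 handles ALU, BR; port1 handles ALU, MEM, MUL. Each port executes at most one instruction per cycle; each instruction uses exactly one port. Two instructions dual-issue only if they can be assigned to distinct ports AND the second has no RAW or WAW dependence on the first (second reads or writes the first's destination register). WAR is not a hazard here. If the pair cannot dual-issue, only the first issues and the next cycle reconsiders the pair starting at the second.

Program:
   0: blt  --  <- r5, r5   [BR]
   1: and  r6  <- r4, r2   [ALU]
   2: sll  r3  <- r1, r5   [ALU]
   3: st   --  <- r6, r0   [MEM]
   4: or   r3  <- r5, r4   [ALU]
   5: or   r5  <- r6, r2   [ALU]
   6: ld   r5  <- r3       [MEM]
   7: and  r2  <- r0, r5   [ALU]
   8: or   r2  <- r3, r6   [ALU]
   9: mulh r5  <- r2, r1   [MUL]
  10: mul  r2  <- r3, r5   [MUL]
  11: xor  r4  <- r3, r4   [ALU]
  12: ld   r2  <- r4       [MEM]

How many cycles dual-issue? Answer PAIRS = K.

PAIRS = 4

t=0 i0/i1:blt.BR/and.ALU ; dual
t=1 i2/i3:sll.ALU/st.MEM ; dual
t=2 i4/i5:or.ALU/or.ALU ; dual
t=3 i6:ld.MEM ; RAW r5
t=4 i7:and.ALU ; WAW r2
t=5 i8:or.ALU ; RAW r2
t=6 i9:mulh.MUL ; no-port MUL/MUL
t=7 i10/i11:mul.MUL/xor.ALU ; dual
t=8 i12:ld.MEM ; tail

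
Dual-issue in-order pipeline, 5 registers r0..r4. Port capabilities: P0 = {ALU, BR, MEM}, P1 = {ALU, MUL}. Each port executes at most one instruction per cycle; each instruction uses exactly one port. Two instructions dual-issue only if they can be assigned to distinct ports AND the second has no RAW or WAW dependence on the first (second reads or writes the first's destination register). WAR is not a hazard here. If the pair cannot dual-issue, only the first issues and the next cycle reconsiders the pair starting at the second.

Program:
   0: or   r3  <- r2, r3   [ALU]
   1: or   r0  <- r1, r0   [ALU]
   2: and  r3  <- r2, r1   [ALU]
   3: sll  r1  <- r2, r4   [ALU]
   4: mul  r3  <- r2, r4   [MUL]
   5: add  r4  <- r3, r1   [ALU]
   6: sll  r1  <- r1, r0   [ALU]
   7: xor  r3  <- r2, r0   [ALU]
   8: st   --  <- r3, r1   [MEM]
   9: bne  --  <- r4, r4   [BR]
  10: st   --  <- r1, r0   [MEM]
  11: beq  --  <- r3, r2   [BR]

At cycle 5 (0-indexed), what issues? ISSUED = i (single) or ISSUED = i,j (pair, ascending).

  cy0 -> i0&i1 (or;or) 2-wide
  cy1 -> i2&i3 (and;sll) 2-wide
  cy2 -> i4 (mul) RAW r3
  cy3 -> i5&i6 (add;sll) 2-wide
  cy4 -> i7 (xor) RAW r3
  cy5 -> i8 (st) no-port MEM/BR
  cy6 -> i9 (bne) no-port BR/MEM
  cy7 -> i10 (st) no-port MEM/BR
  cy8 -> i11 (beq) tail

ISSUED = 8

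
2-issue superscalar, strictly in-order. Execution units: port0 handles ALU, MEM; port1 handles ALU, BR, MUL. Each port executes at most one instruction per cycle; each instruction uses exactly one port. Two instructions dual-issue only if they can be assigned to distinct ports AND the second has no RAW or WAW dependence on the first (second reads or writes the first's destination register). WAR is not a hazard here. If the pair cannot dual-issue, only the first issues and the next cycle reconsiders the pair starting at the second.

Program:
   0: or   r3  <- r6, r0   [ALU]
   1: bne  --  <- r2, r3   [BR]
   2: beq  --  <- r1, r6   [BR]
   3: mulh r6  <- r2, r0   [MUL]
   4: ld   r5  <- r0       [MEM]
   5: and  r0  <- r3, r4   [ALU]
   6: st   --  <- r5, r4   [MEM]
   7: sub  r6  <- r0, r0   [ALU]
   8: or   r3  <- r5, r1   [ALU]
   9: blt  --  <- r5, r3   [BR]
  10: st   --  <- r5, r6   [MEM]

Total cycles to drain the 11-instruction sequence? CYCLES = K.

0. or.ALU @i0  | RAW r3
1. bne.BR @i1  | no-port BR/BR
2. beq.BR @i2  | no-port BR/MUL
3. mulh.MUL/ld.MEM @i3/i4  | pair
4. and.ALU/st.MEM @i5/i6  | pair
5. sub.ALU/or.ALU @i7/i8  | pair
6. blt.BR/st.MEM @i9/i10  | pair

CYCLES = 7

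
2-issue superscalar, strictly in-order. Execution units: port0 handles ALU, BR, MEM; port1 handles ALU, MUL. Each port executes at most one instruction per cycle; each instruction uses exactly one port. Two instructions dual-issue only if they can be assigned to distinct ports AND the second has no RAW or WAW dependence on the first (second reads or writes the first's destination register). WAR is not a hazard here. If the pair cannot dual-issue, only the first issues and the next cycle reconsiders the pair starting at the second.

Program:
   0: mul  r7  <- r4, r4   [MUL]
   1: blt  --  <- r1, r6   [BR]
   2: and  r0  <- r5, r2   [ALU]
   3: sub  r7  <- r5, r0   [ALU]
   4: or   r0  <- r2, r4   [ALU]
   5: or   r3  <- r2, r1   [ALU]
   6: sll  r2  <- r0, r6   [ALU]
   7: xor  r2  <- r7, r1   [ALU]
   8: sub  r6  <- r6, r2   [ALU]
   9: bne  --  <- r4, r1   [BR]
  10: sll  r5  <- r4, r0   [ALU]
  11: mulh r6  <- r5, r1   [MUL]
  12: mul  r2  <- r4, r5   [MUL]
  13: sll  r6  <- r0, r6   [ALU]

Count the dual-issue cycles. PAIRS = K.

PAIRS = 5

t=0 i0/i1:mul.MUL/blt.BR ; pair
t=1 i2:and.ALU ; RAW r0
t=2 i3/i4:sub.ALU/or.ALU ; pair
t=3 i5/i6:or.ALU/sll.ALU ; pair
t=4 i7:xor.ALU ; RAW r2
t=5 i8/i9:sub.ALU/bne.BR ; pair
t=6 i10:sll.ALU ; RAW r5
t=7 i11:mulh.MUL ; no-port MUL/MUL
t=8 i12/i13:mul.MUL/sll.ALU ; pair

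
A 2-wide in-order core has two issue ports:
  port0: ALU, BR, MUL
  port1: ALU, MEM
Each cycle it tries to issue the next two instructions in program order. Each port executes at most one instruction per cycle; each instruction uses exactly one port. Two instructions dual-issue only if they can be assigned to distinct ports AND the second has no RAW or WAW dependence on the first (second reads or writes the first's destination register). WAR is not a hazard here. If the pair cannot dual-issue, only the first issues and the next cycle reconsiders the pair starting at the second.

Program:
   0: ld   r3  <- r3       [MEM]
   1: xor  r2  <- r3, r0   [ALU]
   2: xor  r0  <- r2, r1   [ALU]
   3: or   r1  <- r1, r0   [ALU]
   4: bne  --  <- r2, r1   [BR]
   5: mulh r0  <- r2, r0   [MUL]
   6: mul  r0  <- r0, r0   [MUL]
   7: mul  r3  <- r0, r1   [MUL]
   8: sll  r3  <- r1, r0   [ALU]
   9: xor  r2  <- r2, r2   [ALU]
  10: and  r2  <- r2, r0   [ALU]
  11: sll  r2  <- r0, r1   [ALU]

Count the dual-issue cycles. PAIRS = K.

  cy0 -> i0 (ld) RAW r3
  cy1 -> i1 (xor) RAW r2
  cy2 -> i2 (xor) RAW r0
  cy3 -> i3 (or) RAW r1
  cy4 -> i4 (bne) no-port BR/MUL
  cy5 -> i5 (mulh) no-port MUL/MUL
  cy6 -> i6 (mul) no-port MUL/MUL
  cy7 -> i7 (mul) WAW r3
  cy8 -> i8,i9 (sll;xor) 2-wide
  cy9 -> i10 (and) WAW r2
  cy10 -> i11 (sll) tail

PAIRS = 1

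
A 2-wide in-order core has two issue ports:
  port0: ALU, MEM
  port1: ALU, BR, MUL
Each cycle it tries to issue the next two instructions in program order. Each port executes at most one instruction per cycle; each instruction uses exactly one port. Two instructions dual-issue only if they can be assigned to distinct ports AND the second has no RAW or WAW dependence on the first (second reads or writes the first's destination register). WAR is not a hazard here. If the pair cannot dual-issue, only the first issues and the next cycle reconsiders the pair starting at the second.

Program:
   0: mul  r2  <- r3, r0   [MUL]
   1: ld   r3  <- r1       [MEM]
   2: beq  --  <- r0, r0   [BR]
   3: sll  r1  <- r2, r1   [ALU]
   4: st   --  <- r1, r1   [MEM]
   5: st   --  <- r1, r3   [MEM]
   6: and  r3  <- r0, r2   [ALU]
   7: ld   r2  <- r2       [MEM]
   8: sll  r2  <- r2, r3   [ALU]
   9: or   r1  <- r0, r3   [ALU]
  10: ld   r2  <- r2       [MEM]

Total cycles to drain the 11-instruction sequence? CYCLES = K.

CYCLES = 7

  cy0 -> i0,i1 (mul.MUL+ld.MEM) dual
  cy1 -> i2,i3 (beq.BR+sll.ALU) dual
  cy2 -> i4 (st.MEM) no-port MEM/MEM
  cy3 -> i5,i6 (st.MEM+and.ALU) dual
  cy4 -> i7 (ld.MEM) RAW+WAW r2
  cy5 -> i8,i9 (sll.ALU+or.ALU) dual
  cy6 -> i10 (ld.MEM) tail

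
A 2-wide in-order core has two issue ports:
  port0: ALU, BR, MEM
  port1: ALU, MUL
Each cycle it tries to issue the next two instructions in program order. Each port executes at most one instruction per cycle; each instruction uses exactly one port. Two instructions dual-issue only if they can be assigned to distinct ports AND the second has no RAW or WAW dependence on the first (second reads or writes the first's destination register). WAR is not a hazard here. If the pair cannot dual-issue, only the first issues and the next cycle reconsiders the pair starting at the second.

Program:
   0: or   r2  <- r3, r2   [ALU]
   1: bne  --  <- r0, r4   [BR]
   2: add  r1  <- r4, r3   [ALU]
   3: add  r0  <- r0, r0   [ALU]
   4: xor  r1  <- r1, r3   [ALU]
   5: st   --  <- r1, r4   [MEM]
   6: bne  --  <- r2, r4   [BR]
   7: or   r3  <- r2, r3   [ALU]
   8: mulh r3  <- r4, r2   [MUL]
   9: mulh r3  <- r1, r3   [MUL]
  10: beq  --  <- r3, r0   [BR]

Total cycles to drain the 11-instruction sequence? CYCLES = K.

#0 head=0: or/bne i0&i1 dual
#1 head=2: add/add i2&i3 dual
#2 head=4: xor i4 RAW r1
#3 head=5: st i5 no-port MEM/BR
#4 head=6: bne/or i6&i7 dual
#5 head=8: mulh i8 no-port MUL/MUL
#6 head=9: mulh i9 RAW r3
#7 head=10: beq i10 tail

CYCLES = 8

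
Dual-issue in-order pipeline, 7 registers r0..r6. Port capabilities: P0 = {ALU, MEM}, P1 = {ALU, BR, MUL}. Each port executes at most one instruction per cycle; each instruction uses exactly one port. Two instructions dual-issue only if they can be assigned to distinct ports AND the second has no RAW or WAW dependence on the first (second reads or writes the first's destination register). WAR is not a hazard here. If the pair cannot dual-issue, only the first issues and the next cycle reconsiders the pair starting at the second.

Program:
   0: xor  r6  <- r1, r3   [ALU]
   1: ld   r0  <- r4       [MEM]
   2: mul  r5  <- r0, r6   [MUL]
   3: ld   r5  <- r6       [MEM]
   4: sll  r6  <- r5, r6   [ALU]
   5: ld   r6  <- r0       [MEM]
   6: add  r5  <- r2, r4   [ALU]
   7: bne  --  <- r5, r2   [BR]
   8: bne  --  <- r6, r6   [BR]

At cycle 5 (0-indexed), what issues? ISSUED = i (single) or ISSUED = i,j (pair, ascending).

[0] i0&i1  xor.ALU ld.MEM  -- pair
[1] i2  mul.MUL  -- WAW r5
[2] i3  ld.MEM  -- RAW r5
[3] i4  sll.ALU  -- WAW r6
[4] i5&i6  ld.MEM add.ALU  -- pair
[5] i7  bne.BR  -- no-port BR/BR
[6] i8  bne.BR  -- tail

ISSUED = 7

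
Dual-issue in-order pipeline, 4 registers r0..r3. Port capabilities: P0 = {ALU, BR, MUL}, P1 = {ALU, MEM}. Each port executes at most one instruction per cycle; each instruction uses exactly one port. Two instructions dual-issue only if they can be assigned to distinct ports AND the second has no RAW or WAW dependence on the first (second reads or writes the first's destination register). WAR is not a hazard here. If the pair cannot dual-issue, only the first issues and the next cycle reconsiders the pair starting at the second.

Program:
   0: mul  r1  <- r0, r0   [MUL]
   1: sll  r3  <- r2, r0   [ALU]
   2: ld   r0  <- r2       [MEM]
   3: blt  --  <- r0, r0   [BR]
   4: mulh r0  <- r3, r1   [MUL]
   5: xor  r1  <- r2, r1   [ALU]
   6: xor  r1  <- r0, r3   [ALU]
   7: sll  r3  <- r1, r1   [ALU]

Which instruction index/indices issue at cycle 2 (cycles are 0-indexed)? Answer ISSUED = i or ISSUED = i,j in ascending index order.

ISSUED = 3

  cy0 -> i0/i1 (mul+sll) pair
  cy1 -> i2 (ld) RAW r0
  cy2 -> i3 (blt) no-port BR/MUL
  cy3 -> i4/i5 (mulh+xor) pair
  cy4 -> i6 (xor) RAW r1
  cy5 -> i7 (sll) tail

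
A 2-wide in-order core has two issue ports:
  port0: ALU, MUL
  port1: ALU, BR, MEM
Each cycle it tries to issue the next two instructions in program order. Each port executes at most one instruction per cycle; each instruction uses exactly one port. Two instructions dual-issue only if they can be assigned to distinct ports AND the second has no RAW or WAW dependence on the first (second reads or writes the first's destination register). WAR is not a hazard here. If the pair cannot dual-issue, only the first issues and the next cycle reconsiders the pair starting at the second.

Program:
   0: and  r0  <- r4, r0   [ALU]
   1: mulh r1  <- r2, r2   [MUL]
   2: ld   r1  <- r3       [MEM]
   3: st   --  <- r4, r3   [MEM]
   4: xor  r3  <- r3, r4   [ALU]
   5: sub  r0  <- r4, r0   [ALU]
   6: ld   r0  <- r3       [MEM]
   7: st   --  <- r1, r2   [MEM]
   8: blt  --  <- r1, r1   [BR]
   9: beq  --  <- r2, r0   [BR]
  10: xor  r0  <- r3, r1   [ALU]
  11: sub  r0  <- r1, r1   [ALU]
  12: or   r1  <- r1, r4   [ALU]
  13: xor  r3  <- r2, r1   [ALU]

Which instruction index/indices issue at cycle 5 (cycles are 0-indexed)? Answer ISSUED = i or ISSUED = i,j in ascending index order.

ISSUED = 7

t=0 i0+i1:and.ALU/mulh.MUL ; 2-wide
t=1 i2:ld.MEM ; no-port MEM/MEM
t=2 i3+i4:st.MEM/xor.ALU ; 2-wide
t=3 i5:sub.ALU ; WAW r0
t=4 i6:ld.MEM ; no-port MEM/MEM
t=5 i7:st.MEM ; no-port MEM/BR
t=6 i8:blt.BR ; no-port BR/BR
t=7 i9+i10:beq.BR/xor.ALU ; 2-wide
t=8 i11+i12:sub.ALU/or.ALU ; 2-wide
t=9 i13:xor.ALU ; tail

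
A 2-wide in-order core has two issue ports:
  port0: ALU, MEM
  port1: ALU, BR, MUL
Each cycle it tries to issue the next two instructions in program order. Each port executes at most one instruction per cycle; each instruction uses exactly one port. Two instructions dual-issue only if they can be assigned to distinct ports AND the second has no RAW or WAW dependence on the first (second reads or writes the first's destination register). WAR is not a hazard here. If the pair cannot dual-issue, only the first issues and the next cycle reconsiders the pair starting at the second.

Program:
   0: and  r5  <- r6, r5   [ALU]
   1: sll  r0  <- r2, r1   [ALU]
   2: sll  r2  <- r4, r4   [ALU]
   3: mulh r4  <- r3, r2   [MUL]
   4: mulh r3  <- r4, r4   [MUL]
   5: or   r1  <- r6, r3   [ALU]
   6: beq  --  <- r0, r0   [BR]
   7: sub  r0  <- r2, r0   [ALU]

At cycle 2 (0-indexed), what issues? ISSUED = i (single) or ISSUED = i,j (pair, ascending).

[0] i0+i1  and sll  -- dual
[1] i2  sll  -- RAW r2
[2] i3  mulh  -- no-port MUL/MUL
[3] i4  mulh  -- RAW r3
[4] i5+i6  or beq  -- dual
[5] i7  sub  -- tail

ISSUED = 3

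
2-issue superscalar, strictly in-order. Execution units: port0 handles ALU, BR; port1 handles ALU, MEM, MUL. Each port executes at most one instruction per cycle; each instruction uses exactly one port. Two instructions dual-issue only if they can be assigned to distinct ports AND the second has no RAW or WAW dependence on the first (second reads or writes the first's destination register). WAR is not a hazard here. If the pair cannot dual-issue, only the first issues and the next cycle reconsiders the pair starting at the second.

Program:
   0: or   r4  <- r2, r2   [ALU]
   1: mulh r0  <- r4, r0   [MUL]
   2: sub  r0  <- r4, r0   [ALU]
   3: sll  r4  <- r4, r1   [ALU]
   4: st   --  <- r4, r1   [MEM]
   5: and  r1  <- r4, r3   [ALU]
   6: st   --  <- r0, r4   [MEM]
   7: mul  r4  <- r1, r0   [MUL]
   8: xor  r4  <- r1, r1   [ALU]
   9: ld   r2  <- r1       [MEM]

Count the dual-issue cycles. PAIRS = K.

PAIRS = 3

#0 head=0: or.ALU i0 RAW r4
#1 head=1: mulh.MUL i1 RAW+WAW r0
#2 head=2: sub.ALU+sll.ALU i2+i3 2-wide
#3 head=4: st.MEM+and.ALU i4+i5 2-wide
#4 head=6: st.MEM i6 no-port MEM/MUL
#5 head=7: mul.MUL i7 WAW r4
#6 head=8: xor.ALU+ld.MEM i8+i9 2-wide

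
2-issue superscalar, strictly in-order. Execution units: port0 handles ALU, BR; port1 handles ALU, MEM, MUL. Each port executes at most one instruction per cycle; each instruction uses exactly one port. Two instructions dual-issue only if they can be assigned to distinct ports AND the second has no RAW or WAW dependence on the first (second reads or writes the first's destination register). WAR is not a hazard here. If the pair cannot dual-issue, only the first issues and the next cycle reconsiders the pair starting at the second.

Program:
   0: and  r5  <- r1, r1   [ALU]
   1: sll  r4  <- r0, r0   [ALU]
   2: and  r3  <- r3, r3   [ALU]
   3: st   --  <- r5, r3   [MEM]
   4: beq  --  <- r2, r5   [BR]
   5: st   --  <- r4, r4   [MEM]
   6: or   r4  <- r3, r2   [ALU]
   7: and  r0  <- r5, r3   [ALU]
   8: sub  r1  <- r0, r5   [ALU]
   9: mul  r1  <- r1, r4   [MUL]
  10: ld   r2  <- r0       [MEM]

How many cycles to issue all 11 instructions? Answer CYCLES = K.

CYCLES = 8

[0] i0&i1  and.ALU/sll.ALU  -- 2-wide
[1] i2  and.ALU  -- RAW r3
[2] i3&i4  st.MEM/beq.BR  -- 2-wide
[3] i5&i6  st.MEM/or.ALU  -- 2-wide
[4] i7  and.ALU  -- RAW r0
[5] i8  sub.ALU  -- RAW+WAW r1
[6] i9  mul.MUL  -- no-port MUL/MEM
[7] i10  ld.MEM  -- tail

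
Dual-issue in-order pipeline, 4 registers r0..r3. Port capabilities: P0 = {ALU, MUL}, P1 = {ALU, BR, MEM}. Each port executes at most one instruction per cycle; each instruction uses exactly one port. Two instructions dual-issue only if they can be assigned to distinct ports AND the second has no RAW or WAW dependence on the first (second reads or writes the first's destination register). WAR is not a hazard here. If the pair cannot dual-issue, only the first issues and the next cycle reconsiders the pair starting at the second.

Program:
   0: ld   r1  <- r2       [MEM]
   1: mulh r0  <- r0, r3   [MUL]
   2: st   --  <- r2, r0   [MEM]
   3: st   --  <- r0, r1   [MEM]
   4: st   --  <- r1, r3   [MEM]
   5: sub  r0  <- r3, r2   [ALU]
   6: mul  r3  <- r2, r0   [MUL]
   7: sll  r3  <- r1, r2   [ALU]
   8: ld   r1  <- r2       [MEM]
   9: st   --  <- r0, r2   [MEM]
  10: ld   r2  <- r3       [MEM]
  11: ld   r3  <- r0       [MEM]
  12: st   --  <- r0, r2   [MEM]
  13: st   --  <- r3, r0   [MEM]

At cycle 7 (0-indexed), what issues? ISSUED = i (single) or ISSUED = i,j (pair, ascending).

ISSUED = 10

0. ld.MEM mulh.MUL @i0&i1  | 2-wide
1. st.MEM @i2  | no-port MEM/MEM
2. st.MEM @i3  | no-port MEM/MEM
3. st.MEM sub.ALU @i4&i5  | 2-wide
4. mul.MUL @i6  | WAW r3
5. sll.ALU ld.MEM @i7&i8  | 2-wide
6. st.MEM @i9  | no-port MEM/MEM
7. ld.MEM @i10  | no-port MEM/MEM
8. ld.MEM @i11  | no-port MEM/MEM
9. st.MEM @i12  | no-port MEM/MEM
10. st.MEM @i13  | tail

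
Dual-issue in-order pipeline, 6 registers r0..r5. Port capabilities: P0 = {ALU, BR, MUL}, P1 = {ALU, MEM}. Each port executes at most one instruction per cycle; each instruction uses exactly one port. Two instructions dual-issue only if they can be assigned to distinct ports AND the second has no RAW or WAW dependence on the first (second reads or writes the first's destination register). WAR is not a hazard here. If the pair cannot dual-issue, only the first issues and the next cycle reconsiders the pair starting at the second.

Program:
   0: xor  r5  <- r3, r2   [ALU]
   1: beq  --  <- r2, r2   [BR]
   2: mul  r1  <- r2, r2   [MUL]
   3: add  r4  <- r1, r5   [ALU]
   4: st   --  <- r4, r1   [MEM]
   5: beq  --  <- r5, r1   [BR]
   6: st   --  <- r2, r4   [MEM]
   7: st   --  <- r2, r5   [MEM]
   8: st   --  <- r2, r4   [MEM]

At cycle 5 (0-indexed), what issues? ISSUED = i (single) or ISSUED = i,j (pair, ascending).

ISSUED = 7

  cy0 -> i0&i1 (xor;beq) 2-wide
  cy1 -> i2 (mul) RAW r1
  cy2 -> i3 (add) RAW r4
  cy3 -> i4&i5 (st;beq) 2-wide
  cy4 -> i6 (st) no-port MEM/MEM
  cy5 -> i7 (st) no-port MEM/MEM
  cy6 -> i8 (st) tail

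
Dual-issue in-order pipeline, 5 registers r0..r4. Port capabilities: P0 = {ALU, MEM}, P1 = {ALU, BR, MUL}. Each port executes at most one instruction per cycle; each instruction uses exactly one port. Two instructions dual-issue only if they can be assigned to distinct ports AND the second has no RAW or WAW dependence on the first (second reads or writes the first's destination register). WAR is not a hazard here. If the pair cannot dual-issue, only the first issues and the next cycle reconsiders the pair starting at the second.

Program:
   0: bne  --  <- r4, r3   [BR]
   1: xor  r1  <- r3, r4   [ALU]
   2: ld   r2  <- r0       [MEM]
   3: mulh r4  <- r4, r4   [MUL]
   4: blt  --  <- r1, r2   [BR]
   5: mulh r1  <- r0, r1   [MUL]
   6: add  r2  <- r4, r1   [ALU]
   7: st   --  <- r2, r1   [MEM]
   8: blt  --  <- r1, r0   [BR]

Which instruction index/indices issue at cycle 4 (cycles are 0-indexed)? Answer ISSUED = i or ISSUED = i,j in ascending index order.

ISSUED = 6

c0: i0&i1 bne.BR/xor.ALU  pair
c1: i2&i3 ld.MEM/mulh.MUL  pair
c2: i4 blt.BR  no-port BR/MUL
c3: i5 mulh.MUL  RAW r1
c4: i6 add.ALU  RAW r2
c5: i7&i8 st.MEM/blt.BR  pair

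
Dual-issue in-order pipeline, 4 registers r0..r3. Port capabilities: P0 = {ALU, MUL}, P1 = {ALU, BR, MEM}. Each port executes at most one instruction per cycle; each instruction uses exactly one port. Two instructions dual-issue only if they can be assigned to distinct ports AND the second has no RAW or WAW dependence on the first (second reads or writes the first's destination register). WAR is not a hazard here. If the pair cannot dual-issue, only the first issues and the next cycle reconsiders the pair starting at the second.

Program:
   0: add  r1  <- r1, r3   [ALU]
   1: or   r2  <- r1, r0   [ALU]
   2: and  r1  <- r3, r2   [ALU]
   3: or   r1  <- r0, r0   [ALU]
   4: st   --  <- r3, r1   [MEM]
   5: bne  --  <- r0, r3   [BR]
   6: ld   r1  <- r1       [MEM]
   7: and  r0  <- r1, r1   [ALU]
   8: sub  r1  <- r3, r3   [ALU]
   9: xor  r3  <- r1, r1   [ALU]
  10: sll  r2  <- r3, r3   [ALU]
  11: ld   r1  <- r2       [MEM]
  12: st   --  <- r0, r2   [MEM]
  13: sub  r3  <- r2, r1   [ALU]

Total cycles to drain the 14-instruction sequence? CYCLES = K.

c0: i0 add  RAW r1
c1: i1 or  RAW r2
c2: i2 and  WAW r1
c3: i3 or  RAW r1
c4: i4 st  no-port MEM/BR
c5: i5 bne  no-port BR/MEM
c6: i6 ld  RAW r1
c7: i7,i8 and+sub  2-wide
c8: i9 xor  RAW r3
c9: i10 sll  RAW r2
c10: i11 ld  no-port MEM/MEM
c11: i12,i13 st+sub  2-wide

CYCLES = 12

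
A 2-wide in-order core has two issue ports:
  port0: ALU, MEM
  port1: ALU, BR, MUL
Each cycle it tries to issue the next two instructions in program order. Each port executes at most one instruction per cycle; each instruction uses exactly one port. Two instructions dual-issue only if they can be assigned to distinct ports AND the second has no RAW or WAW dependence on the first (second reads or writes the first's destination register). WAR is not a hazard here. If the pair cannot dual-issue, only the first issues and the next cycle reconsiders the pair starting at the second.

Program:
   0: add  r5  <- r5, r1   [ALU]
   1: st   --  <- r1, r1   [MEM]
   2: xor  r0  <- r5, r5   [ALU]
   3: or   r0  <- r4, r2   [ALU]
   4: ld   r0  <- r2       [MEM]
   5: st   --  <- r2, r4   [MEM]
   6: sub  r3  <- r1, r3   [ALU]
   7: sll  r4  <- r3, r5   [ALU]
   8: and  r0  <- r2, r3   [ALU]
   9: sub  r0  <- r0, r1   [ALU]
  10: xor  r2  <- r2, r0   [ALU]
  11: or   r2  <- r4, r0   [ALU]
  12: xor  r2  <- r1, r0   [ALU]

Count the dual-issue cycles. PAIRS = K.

PAIRS = 3

t=0 i0,i1:add.ALU+st.MEM ; dual
t=1 i2:xor.ALU ; WAW r0
t=2 i3:or.ALU ; WAW r0
t=3 i4:ld.MEM ; no-port MEM/MEM
t=4 i5,i6:st.MEM+sub.ALU ; dual
t=5 i7,i8:sll.ALU+and.ALU ; dual
t=6 i9:sub.ALU ; RAW r0
t=7 i10:xor.ALU ; WAW r2
t=8 i11:or.ALU ; WAW r2
t=9 i12:xor.ALU ; tail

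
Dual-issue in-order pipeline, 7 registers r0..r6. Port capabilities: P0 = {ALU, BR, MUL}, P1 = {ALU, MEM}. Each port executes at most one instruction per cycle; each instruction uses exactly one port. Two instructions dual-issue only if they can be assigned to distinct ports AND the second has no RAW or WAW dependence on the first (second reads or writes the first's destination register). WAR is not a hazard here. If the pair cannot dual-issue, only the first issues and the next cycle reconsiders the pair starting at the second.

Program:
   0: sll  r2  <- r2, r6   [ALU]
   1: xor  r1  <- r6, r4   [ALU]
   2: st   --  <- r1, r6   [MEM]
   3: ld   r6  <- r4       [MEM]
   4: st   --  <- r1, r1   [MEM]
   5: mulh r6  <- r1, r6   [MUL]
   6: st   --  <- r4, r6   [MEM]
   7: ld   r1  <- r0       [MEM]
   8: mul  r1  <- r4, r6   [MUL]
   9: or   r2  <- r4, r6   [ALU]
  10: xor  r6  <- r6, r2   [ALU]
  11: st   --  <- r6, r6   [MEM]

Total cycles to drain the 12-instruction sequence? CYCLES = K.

c0: i0/i1 sll.ALU;xor.ALU  dual
c1: i2 st.MEM  no-port MEM/MEM
c2: i3 ld.MEM  no-port MEM/MEM
c3: i4/i5 st.MEM;mulh.MUL  dual
c4: i6 st.MEM  no-port MEM/MEM
c5: i7 ld.MEM  WAW r1
c6: i8/i9 mul.MUL;or.ALU  dual
c7: i10 xor.ALU  RAW r6
c8: i11 st.MEM  tail

CYCLES = 9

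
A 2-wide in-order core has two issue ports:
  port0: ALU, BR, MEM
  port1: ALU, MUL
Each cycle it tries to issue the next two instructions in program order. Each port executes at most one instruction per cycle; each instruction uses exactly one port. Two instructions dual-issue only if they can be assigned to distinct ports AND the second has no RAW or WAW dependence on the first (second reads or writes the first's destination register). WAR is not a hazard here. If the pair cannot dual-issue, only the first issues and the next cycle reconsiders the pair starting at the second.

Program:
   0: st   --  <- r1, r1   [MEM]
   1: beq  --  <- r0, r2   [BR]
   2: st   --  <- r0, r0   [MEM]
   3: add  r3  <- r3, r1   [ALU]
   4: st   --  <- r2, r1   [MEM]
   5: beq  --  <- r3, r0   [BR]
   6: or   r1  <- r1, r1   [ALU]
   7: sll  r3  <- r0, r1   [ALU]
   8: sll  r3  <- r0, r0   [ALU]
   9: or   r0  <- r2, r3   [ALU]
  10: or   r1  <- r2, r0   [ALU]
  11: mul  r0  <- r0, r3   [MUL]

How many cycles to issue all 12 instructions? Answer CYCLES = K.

0. st @i0  | no-port MEM/BR
1. beq @i1  | no-port BR/MEM
2. st+add @i2,i3  | pair
3. st @i4  | no-port MEM/BR
4. beq+or @i5,i6  | pair
5. sll @i7  | WAW r3
6. sll @i8  | RAW r3
7. or @i9  | RAW r0
8. or+mul @i10,i11  | pair

CYCLES = 9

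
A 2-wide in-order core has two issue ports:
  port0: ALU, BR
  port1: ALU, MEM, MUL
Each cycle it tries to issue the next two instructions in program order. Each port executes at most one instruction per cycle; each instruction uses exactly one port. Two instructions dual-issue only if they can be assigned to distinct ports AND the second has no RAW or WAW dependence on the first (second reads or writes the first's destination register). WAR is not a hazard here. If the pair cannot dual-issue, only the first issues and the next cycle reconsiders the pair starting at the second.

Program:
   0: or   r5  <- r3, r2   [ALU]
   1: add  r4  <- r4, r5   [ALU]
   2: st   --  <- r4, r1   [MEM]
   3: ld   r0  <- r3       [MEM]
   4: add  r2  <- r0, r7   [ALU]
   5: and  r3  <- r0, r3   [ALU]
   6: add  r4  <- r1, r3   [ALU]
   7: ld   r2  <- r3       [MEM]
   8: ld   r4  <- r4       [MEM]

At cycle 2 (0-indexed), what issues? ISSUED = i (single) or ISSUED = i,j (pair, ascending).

#0 head=0: or.ALU i0 RAW r5
#1 head=1: add.ALU i1 RAW r4
#2 head=2: st.MEM i2 no-port MEM/MEM
#3 head=3: ld.MEM i3 RAW r0
#4 head=4: add.ALU+and.ALU i4,i5 pair
#5 head=6: add.ALU+ld.MEM i6,i7 pair
#6 head=8: ld.MEM i8 tail

ISSUED = 2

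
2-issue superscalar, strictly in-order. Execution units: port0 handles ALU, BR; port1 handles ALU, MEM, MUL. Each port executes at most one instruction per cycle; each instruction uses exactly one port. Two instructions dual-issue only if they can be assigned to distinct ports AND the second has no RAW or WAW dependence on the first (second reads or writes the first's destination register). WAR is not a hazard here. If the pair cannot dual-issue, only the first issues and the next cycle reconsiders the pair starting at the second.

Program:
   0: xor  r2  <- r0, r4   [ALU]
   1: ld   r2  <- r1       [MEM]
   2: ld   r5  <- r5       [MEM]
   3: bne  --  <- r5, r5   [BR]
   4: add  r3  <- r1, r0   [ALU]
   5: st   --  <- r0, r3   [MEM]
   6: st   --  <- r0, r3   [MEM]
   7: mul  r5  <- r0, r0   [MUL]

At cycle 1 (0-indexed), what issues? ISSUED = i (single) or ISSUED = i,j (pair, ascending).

t=0 i0:xor ; WAW r2
t=1 i1:ld ; no-port MEM/MEM
t=2 i2:ld ; RAW r5
t=3 i3&i4:bne;add ; dual
t=4 i5:st ; no-port MEM/MEM
t=5 i6:st ; no-port MEM/MUL
t=6 i7:mul ; tail

ISSUED = 1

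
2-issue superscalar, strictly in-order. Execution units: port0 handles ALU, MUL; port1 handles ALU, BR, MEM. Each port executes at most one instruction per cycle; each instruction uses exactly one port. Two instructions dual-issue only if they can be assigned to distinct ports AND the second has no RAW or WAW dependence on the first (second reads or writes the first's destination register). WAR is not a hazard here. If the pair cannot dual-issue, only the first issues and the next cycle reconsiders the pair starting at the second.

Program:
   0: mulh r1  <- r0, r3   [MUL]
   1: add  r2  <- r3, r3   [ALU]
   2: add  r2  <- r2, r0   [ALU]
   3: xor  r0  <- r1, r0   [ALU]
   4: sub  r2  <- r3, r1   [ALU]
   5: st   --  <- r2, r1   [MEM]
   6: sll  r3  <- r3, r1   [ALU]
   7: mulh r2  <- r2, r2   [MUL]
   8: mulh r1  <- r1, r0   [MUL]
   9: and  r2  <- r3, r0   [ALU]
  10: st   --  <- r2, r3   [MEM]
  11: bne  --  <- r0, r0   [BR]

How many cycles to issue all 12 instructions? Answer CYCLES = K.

CYCLES = 8

t=0 i0,i1:mulh;add ; dual
t=1 i2,i3:add;xor ; dual
t=2 i4:sub ; RAW r2
t=3 i5,i6:st;sll ; dual
t=4 i7:mulh ; no-port MUL/MUL
t=5 i8,i9:mulh;and ; dual
t=6 i10:st ; no-port MEM/BR
t=7 i11:bne ; tail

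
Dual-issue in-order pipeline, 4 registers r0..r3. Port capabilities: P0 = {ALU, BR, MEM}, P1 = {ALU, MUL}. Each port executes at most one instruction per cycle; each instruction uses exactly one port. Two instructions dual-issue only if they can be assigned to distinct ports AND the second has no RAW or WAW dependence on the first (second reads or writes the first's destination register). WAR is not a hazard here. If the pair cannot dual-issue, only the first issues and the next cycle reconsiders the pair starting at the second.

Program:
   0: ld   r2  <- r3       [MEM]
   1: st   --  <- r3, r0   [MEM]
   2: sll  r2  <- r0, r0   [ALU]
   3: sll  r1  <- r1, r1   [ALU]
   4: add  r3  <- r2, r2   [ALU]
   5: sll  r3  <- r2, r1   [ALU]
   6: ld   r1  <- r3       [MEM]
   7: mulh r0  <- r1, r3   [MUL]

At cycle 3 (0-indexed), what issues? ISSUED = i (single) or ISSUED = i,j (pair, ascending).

0. ld.MEM @i0  | no-port MEM/MEM
1. st.MEM;sll.ALU @i1,i2  | pair
2. sll.ALU;add.ALU @i3,i4  | pair
3. sll.ALU @i5  | RAW r3
4. ld.MEM @i6  | RAW r1
5. mulh.MUL @i7  | tail

ISSUED = 5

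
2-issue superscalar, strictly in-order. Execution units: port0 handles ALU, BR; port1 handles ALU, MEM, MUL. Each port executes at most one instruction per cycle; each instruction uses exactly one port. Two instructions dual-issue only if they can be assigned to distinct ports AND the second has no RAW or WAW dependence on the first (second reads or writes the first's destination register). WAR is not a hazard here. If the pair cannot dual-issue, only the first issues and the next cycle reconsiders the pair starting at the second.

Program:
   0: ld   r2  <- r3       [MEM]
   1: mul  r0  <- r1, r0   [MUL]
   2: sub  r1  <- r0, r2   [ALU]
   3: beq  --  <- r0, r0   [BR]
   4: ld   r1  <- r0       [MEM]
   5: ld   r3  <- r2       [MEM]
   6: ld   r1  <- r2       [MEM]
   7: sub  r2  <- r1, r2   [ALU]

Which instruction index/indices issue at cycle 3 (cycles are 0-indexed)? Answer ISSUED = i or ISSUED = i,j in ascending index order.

ISSUED = 4

0. ld.MEM @i0  | no-port MEM/MUL
1. mul.MUL @i1  | RAW r0
2. sub.ALU;beq.BR @i2+i3  | 2-wide
3. ld.MEM @i4  | no-port MEM/MEM
4. ld.MEM @i5  | no-port MEM/MEM
5. ld.MEM @i6  | RAW r1
6. sub.ALU @i7  | tail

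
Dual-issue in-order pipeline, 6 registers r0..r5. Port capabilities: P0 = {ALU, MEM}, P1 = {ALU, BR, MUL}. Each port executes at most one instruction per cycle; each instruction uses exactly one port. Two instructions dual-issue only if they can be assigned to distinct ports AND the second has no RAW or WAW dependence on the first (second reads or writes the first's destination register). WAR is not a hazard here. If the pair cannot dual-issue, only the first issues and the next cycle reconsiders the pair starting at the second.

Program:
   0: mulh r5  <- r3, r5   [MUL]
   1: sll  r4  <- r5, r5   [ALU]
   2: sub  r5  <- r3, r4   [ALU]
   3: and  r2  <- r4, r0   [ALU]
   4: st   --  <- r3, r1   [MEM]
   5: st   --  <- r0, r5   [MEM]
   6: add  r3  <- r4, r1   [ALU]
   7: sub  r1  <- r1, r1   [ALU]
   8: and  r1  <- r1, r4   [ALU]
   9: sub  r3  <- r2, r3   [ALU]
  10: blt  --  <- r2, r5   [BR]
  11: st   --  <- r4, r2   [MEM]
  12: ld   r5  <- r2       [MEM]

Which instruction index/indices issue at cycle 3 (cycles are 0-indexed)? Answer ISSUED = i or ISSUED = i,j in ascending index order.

ISSUED = 4

  cy0 -> i0 (mulh.MUL) RAW r5
  cy1 -> i1 (sll.ALU) RAW r4
  cy2 -> i2,i3 (sub.ALU/and.ALU) 2-wide
  cy3 -> i4 (st.MEM) no-port MEM/MEM
  cy4 -> i5,i6 (st.MEM/add.ALU) 2-wide
  cy5 -> i7 (sub.ALU) RAW+WAW r1
  cy6 -> i8,i9 (and.ALU/sub.ALU) 2-wide
  cy7 -> i10,i11 (blt.BR/st.MEM) 2-wide
  cy8 -> i12 (ld.MEM) tail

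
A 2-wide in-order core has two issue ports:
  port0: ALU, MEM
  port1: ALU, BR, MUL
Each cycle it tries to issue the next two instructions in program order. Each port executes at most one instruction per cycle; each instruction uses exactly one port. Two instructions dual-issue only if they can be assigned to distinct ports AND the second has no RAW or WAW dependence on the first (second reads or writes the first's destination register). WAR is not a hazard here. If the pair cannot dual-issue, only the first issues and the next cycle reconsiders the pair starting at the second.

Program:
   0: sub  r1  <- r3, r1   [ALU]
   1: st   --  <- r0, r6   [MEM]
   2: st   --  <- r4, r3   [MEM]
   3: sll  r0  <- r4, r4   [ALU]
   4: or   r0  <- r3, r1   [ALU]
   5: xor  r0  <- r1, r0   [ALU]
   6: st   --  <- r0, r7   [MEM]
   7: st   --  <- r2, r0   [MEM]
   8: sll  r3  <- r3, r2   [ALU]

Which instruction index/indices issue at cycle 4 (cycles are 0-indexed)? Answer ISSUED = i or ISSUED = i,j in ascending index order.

ISSUED = 6

#0 head=0: sub st i0&i1 dual
#1 head=2: st sll i2&i3 dual
#2 head=4: or i4 RAW+WAW r0
#3 head=5: xor i5 RAW r0
#4 head=6: st i6 no-port MEM/MEM
#5 head=7: st sll i7&i8 dual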